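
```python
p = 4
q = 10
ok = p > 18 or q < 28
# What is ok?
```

Trace:
`p = 4` → p = 4
`q = 10` → q = 10
`ok = p > 18 or q < 28` → ok = True
So ok = True

Answer: True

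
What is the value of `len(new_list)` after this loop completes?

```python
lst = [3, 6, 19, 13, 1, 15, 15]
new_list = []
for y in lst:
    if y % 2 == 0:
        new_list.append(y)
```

Count even numbers in [3, 6, 19, 13, 1, 15, 15]
`new_list` takes the values: [] → [6]
So `len(new_list)` = 1

Answer: 1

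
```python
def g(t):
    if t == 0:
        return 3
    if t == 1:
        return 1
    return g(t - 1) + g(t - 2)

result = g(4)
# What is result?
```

Build up from base cases: g(0)=3, g(1)=1, g(2)=4, g(3)=5, g(4)=9

Answer: 9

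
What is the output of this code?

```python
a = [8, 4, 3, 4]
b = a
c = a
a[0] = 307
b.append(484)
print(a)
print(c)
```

Key concept: multiple aliases.
Step by step:
`a = [8, 4, 3, 4]` → a = [8, 4, 3, 4]
`b = a` → b = [8, 4, 3, 4] (same object as a)
`c = a` → c = [8, 4, 3, 4] (same object as a, b)
`a[0] = 307` → a = [307, 4, 3, 4] (same object as b, c); b = [307, 4, 3, 4] (same object as a, c); c = [307, 4, 3, 4] (same object as a, b)
`b.append(484)` → a = [307, 4, 3, 4, 484] (same object as b, c); b = [307, 4, 3, 4, 484] (same object as a, c); c = [307, 4, 3, 4, 484] (same object as a, b)
`print(a)` → prints [307, 4, 3, 4, 484]
`print(c)` → prints [307, 4, 3, 4, 484]

Answer:
[307, 4, 3, 4, 484]
[307, 4, 3, 4, 484]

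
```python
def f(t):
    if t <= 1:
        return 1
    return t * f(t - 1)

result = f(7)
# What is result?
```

f(7) = 7 * 6 * 5 * 4 * 3 * 2 * 1 = 5040

Answer: 5040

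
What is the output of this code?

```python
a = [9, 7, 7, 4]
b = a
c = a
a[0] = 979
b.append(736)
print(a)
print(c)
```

Key concept: multiple aliases.
Step by step:
`a = [9, 7, 7, 4]` → a = [9, 7, 7, 4]
`b = a` → b = [9, 7, 7, 4] (same object as a)
`c = a` → c = [9, 7, 7, 4] (same object as a, b)
`a[0] = 979` → a = [979, 7, 7, 4] (same object as b, c); b = [979, 7, 7, 4] (same object as a, c); c = [979, 7, 7, 4] (same object as a, b)
`b.append(736)` → a = [979, 7, 7, 4, 736] (same object as b, c); b = [979, 7, 7, 4, 736] (same object as a, c); c = [979, 7, 7, 4, 736] (same object as a, b)
`print(a)` → prints [979, 7, 7, 4, 736]
`print(c)` → prints [979, 7, 7, 4, 736]

Answer:
[979, 7, 7, 4, 736]
[979, 7, 7, 4, 736]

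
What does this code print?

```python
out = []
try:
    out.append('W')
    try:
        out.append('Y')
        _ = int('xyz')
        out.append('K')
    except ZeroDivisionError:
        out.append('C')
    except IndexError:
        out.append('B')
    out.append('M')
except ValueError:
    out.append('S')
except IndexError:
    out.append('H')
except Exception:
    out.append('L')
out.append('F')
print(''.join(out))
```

Execution trace: 'W' (try body) → 'Y' (inner try body) → 'S' (except ValueError) → 'F' (after the try/except). Output: WYSF

Answer: WYSF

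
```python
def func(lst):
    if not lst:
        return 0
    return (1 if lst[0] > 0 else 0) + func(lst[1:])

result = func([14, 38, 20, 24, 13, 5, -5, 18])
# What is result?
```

Count of positive elements in [14, 38, 20, 24, 13, 5, -5, 18] = 7

Answer: 7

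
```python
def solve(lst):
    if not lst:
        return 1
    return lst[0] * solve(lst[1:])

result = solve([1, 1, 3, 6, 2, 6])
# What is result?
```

Product over [1, 1, 3, 6, 2, 6] = 1 * 1 * 3 * 6 * 2 * 6 = 216

Answer: 216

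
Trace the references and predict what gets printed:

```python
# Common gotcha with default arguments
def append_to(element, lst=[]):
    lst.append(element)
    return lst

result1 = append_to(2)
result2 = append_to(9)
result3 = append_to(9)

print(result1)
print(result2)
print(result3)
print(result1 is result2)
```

Key concept: mutable default argument gotcha.
Step by step:
`result1 = append_to(2)` → result1 = [2]
`result2 = append_to(9)` → result1 = [2, 9] (same object as result2); result2 = [2, 9] (same object as result1)
`result3 = append_to(9)` → result1 = [2, 9, 9] (same object as result2, result3); result2 = [2, 9, 9] (same object as result1, result3); result3 = [2, 9, 9] (same object as result1, result2)
`print(result1)` → prints [2, 9, 9]
`print(result2)` → prints [2, 9, 9]
`print(result3)` → prints [2, 9, 9]
`print(result1 is result2)` → prints True

Answer:
[2, 9, 9]
[2, 9, 9]
[2, 9, 9]
True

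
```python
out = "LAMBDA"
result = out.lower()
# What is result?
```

Trace:
`out = "LAMBDA"` → out = 'LAMBDA'
`result = out.lower()` → result = 'lambda'
So result = 'lambda'

Answer: 'lambda'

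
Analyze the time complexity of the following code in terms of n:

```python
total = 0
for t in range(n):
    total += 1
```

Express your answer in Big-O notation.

Each loop level contributes: n. Multiplying the contributions gives O(n).

Answer: O(n)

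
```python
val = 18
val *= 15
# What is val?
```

Trace:
`val = 18` → val = 18
`val *= 15` → val = 270
So val = 270

Answer: 270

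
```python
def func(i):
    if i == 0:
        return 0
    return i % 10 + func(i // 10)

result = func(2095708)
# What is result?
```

Sum of digits of 2095708: 8 + 0 + 7 + 5 + 9 + 0 + 2 = 31

Answer: 31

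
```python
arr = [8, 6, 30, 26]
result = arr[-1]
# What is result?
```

Trace:
`arr = [8, 6, 30, 26]` → arr = [8, 6, 30, 26]
`result = arr[-1]` → result = 26
So result = 26

Answer: 26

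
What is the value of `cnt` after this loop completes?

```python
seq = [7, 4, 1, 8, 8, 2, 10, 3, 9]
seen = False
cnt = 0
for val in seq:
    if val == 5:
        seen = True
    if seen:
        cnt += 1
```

Count elements after first 5 in [7, 4, 1, 8, 8, 2, 10, 3, 9]
`cnt` takes the values: 0

Answer: 0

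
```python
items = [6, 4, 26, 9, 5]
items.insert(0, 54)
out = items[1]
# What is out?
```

Trace:
`items = [6, 4, 26, 9, 5]` → items = [6, 4, 26, 9, 5]
`items.insert(0, 54)` → items = [54, 6, 4, 26, 9, 5]
`out = items[1]` → out = 6
So out = 6

Answer: 6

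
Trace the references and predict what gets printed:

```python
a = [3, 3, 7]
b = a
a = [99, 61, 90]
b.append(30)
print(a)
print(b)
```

Key concept: rebinding vs mutation: a is rebound to a new list, b still points at the original.
Step by step:
`a = [3, 3, 7]` → a = [3, 3, 7]
`b = a` → b = [3, 3, 7] (same object as a)
`a = [99, 61, 90]` → a = [99, 61, 90]
`b.append(30)` → b = [3, 3, 7, 30]
`print(a)` → prints [99, 61, 90]
`print(b)` → prints [3, 3, 7, 30]

Answer:
[99, 61, 90]
[3, 3, 7, 30]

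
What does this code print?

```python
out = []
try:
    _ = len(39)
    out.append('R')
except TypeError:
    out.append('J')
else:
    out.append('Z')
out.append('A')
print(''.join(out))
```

Execution trace: 'J' (except TypeError) → 'A' (after the try/except). Output: JA

Answer: JA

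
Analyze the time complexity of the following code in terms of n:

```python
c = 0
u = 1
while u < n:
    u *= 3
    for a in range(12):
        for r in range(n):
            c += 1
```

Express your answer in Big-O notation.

Each loop level contributes: log n × 1 × n. Multiplying the contributions gives O(n log n).

Answer: O(n log n)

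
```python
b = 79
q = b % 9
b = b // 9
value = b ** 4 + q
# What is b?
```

Trace:
`b = 79` → b = 79
`q = b % 9` → q = 7
`b = b // 9` → b = 8
`value = b ** 4 + q` → value = 4103
So b = 8

Answer: 8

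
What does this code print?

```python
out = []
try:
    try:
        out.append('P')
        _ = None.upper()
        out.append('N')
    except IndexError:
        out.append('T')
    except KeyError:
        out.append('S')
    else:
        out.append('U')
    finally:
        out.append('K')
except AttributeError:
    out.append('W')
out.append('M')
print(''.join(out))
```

Execution trace: 'P' (try body) → 'K' (finally) → 'W' (outer except AttributeError) → 'M' (after the try/except). Output: PKWM

Answer: PKWM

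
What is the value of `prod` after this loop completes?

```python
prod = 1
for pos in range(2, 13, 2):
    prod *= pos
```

Product of even numbers 2 to 12
`prod` takes the values: 1 → 2 → 8 → 48 → 384 → 3840 → 46080

Answer: 46080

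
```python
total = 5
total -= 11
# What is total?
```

Trace:
`total = 5` → total = 5
`total -= 11` → total = -6
So total = -6

Answer: -6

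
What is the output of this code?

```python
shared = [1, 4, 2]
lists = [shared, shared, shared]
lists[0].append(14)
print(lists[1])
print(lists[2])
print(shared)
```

Key concept: list of same reference.
Step by step:
`shared = [1, 4, 2]` → shared = [1, 4, 2]
`lists = [shared, shared, shared]` → lists = [[1, 4, 2], [1, 4, 2], [1, 4, 2]]
`lists[0].append(14)` → shared = [1, 4, 2, 14]; lists = [[1, 4, 2, 14], [1, 4, 2, 14], [1, 4, 2, 14]]
`print(lists[1])` → prints [1, 4, 2, 14]
`print(lists[2])` → prints [1, 4, 2, 14]
`print(shared)` → prints [1, 4, 2, 14]

Answer:
[1, 4, 2, 14]
[1, 4, 2, 14]
[1, 4, 2, 14]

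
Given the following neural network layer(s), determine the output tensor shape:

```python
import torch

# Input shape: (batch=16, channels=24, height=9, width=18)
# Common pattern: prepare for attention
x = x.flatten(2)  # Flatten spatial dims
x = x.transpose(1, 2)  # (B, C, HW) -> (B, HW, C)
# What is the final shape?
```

Input: (16, 24, 9, 18) -> after flatten(2): (16, 24, 162) -> Output: (16, 162, 24)

Answer: (16, 162, 24)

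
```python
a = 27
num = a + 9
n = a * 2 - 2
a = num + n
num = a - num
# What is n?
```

Trace:
`a = 27` → a = 27
`num = a + 9` → num = 36
`n = a * 2 - 2` → n = 52
`a = num + n` → a = 88
`num = a - num` → num = 52
So n = 52

Answer: 52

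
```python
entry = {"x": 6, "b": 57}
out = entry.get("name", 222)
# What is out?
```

Trace:
`entry = {"x": 6, "b": 57}` → entry = {'x': 6, 'b': 57}
`out = entry.get("name", 222)` → out = 222
So out = 222

Answer: 222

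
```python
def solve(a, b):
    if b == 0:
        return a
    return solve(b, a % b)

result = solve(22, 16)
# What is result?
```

solve(22, 16) -> solve(16, 6) -> solve(6, 4) -> solve(4, 2) -> solve(2, 0) -> 2

Answer: 2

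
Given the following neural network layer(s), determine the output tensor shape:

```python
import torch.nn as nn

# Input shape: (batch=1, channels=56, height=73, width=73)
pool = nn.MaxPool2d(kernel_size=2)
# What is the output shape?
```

Input: (1, 56, 73, 73) -> Output: (1, 56, 36, 36)

Answer: (1, 56, 36, 36)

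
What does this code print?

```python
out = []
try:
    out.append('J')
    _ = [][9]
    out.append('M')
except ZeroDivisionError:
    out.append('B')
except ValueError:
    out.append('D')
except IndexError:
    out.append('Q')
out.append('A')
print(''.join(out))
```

Execution trace: 'J' (try body) → 'Q' (except IndexError) → 'A' (after the try/except). Output: JQA

Answer: JQA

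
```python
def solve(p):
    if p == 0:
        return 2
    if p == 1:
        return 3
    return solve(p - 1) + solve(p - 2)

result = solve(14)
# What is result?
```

Build up from base cases: solve(0)=2, solve(1)=3, solve(2)=5, solve(3)=8, solve(4)=13, solve(5)=21, solve(6)=34, ..., solve(14)=1597

Answer: 1597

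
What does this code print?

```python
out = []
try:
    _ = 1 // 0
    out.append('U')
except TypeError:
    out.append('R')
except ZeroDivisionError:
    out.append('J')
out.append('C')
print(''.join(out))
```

Execution trace: 'J' (except ZeroDivisionError) → 'C' (after the try/except). Output: JC

Answer: JC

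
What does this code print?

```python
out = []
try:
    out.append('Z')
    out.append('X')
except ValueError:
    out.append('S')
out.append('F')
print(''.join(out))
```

Execution trace: 'Z' (try body) → 'X' (try body, no exception) → 'F' (after the try/except). Output: ZXF

Answer: ZXF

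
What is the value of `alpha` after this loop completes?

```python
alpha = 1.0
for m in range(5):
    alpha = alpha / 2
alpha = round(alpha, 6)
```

Halving LR 5 times: 1 / 2^5
`alpha` takes the values: 1.0 → 0.5 → 0.25 → 0.125 → 0.0625 → 0.03125

Answer: 0.03125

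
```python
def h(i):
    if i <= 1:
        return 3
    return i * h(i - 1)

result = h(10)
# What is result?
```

h(10) = 10 * 9 * 8 * 7 * 6 * 5 * 4 * 3 * 2 * 3 = 10886400

Answer: 10886400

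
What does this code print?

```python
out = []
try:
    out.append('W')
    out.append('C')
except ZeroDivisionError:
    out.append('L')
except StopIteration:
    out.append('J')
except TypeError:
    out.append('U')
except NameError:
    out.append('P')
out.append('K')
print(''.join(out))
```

Execution trace: 'W' (try body) → 'C' (try body, no exception) → 'K' (after the try/except). Output: WCK

Answer: WCK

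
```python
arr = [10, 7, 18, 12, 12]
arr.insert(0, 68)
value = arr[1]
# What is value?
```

Trace:
`arr = [10, 7, 18, 12, 12]` → arr = [10, 7, 18, 12, 12]
`arr.insert(0, 68)` → arr = [68, 10, 7, 18, 12, 12]
`value = arr[1]` → value = 10
So value = 10

Answer: 10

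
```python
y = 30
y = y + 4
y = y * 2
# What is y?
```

Trace:
`y = 30` → y = 30
`y = y + 4` → y = 34
`y = y * 2` → y = 68
So y = 68

Answer: 68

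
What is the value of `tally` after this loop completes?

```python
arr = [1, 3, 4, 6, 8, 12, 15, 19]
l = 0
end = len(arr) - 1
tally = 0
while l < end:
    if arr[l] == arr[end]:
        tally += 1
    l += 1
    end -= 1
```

Count matching pairs from ends
`tally` takes the values: 0

Answer: 0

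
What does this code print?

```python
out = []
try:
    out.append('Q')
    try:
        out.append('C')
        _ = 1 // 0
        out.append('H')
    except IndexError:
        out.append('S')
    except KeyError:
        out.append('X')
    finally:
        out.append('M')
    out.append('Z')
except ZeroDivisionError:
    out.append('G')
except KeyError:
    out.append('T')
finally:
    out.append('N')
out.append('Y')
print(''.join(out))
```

Execution trace: 'Q' (try body) → 'C' (inner try body) → 'M' (inner finally) → 'G' (except ZeroDivisionError) → 'N' (finally) → 'Y' (after the try/except). Output: QCMGNY

Answer: QCMGNY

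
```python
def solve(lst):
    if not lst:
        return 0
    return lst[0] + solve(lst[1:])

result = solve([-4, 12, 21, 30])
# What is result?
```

(-4) + 12 + 21 + 30 + 0 = 59

Answer: 59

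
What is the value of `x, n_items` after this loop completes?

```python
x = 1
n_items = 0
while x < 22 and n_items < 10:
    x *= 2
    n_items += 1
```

Double until >= 22 or 10 iterations
`x, n_items` takes the values: (1, 0) → (2, 0) → (2, 1) → (4, 1) → (4, 2) → (8, 2) → (8, 3) → (16, 3) → (16, 4) → (32, 4) → (32, 5)

Answer: 32, 5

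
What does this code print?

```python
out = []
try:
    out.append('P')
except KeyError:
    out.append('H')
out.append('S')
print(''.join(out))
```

Execution trace: 'P' (try body, no exception) → 'S' (after the try/except). Output: PS

Answer: PS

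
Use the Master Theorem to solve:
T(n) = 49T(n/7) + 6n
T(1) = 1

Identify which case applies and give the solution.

a=49, b=7, f(n)=6n. log_7(49) = 2. Since c=1 < 2, Case 1 applies: T(n) = Θ(n^log_b(a)) = O(n^2).

Answer: O(n^2) - Case 1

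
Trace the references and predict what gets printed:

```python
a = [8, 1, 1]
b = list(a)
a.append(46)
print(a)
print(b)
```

Key concept: list() constructor creates copy.
Step by step:
`a = [8, 1, 1]` → a = [8, 1, 1]
`b = list(a)` → b = [8, 1, 1]
`a.append(46)` → a = [8, 1, 1, 46]
`print(a)` → prints [8, 1, 1, 46]
`print(b)` → prints [8, 1, 1]

Answer:
[8, 1, 1, 46]
[8, 1, 1]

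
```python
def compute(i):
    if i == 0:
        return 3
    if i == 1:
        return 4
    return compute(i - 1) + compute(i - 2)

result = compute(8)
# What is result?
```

Build up from base cases: compute(0)=3, compute(1)=4, compute(2)=7, compute(3)=11, compute(4)=18, compute(5)=29, compute(6)=47, ..., compute(8)=123

Answer: 123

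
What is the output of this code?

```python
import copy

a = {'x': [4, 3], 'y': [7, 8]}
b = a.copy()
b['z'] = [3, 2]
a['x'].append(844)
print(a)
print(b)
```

Key concept: shallow copy of dict with mutable values.
Step by step:
`a = {'x': [4, 3], 'y': [7, 8]}` → a = {'x': [4, 3], 'y': [7, 8]}
`b = a.copy()` → b = {'x': [4, 3], 'y': [7, 8]}
`b['z'] = [3, 2]` → b = {'x': [4, 3], 'y': [7, 8], 'z': [3, 2]}
`a['x'].append(844)` → a = {'x': [4, 3, 844], 'y': [7, 8]}; b = {'x': [4, 3, 844], 'y': [7, 8], 'z': [3, 2]}
`print(a)` → prints {'x': [4, 3, 844], 'y': [7, 8]}
`print(b)` → prints {'x': [4, 3, 844], 'y': [7, 8], 'z': [3, 2]}

Answer:
{'x': [4, 3, 844], 'y': [7, 8]}
{'x': [4, 3, 844], 'y': [7, 8], 'z': [3, 2]}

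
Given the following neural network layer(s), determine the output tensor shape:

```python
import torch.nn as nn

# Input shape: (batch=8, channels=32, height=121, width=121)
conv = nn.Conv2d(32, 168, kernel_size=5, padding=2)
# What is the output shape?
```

Input: (8, 32, 121, 121) -> Output: (8, 168, 121, 121)

Answer: (8, 168, 121, 121)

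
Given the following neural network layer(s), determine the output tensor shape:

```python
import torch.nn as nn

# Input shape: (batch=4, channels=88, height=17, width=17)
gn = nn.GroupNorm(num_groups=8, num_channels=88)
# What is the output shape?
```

Input: (4, 88, 17, 17) -> Output: (4, 88, 17, 17)

Answer: (4, 88, 17, 17)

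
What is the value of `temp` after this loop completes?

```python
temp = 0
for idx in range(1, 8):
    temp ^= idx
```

XOR of 1 to 7
`temp` takes the values: 0 → 1 → 3 → 0 → 4 → 1 → 7 → 0

Answer: 0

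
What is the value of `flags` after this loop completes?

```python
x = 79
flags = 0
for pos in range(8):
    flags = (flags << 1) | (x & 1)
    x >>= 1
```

Reverse lowest 8 bits of 79
`flags` takes the values: 0 → 1 → 3 → 7 → 15 → 30 → 60 → 121 → 242

Answer: 242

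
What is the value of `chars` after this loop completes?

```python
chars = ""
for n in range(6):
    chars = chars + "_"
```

Repeat '_' 6 times
`chars` takes the values: "" → "_" → "__" → "___" → "____" → "_____" → "______"

Answer: "______"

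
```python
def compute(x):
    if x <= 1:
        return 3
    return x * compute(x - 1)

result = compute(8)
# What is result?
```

compute(8) = 8 * 7 * 6 * 5 * 4 * 3 * 2 * 3 = 120960

Answer: 120960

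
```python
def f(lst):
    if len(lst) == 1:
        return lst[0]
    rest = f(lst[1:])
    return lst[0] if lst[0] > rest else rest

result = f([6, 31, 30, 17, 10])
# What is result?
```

Recursive max over [6, 31, 30, 17, 10] = 31

Answer: 31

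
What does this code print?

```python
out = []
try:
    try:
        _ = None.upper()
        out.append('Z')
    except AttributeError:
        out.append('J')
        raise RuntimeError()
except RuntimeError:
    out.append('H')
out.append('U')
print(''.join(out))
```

Execution trace: 'J' (inner except AttributeError) → 'H' (outer except RuntimeError) → 'U' (after the try/except). Output: JHU

Answer: JHU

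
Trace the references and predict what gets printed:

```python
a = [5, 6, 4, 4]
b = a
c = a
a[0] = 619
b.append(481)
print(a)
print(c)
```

Key concept: multiple aliases.
Step by step:
`a = [5, 6, 4, 4]` → a = [5, 6, 4, 4]
`b = a` → b = [5, 6, 4, 4] (same object as a)
`c = a` → c = [5, 6, 4, 4] (same object as a, b)
`a[0] = 619` → a = [619, 6, 4, 4] (same object as b, c); b = [619, 6, 4, 4] (same object as a, c); c = [619, 6, 4, 4] (same object as a, b)
`b.append(481)` → a = [619, 6, 4, 4, 481] (same object as b, c); b = [619, 6, 4, 4, 481] (same object as a, c); c = [619, 6, 4, 4, 481] (same object as a, b)
`print(a)` → prints [619, 6, 4, 4, 481]
`print(c)` → prints [619, 6, 4, 4, 481]

Answer:
[619, 6, 4, 4, 481]
[619, 6, 4, 4, 481]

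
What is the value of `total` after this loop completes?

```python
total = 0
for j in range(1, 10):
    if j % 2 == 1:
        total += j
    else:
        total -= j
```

Add odd, subtract even
`total` takes the values: 0 → 1 → -1 → 2 → -2 → 3 → -3 → 4 → -4 → 5

Answer: 5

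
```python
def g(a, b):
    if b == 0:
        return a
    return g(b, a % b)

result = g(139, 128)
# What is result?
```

g(139, 128) -> g(128, 11) -> g(11, 7) -> g(7, 4) -> g(4, 3) -> g(3, 1) -> g(1, 0) -> 1

Answer: 1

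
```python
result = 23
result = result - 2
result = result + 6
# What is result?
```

Trace:
`result = 23` → result = 23
`result = result - 2` → result = 21
`result = result + 6` → result = 27
So result = 27

Answer: 27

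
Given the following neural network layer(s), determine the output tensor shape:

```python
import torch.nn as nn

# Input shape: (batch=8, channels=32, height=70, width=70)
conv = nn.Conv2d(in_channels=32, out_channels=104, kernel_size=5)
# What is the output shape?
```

Input: (8, 32, 70, 70) -> Output: (8, 104, 66, 66)

Answer: (8, 104, 66, 66)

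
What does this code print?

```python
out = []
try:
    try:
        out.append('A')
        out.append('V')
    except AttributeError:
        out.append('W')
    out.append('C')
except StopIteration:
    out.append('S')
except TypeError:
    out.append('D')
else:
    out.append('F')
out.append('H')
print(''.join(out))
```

Execution trace: 'A' (inner try body) → 'V' (inner try body, no exception) → 'C' (try body, no exception) → 'F' (else) → 'H' (after the try/except). Output: AVCFH

Answer: AVCFH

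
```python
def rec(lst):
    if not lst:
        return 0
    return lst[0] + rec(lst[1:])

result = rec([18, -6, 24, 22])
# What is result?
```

18 + (-6) + 24 + 22 + 0 = 58

Answer: 58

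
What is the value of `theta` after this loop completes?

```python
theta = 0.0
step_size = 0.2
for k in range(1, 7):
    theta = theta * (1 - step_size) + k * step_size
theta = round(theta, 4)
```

Moving average with lr=0.2
`theta` takes the values: 0.0 → 0.2 → 0.56 → 1.048 → 1.6384 → 2.31072 → 3.048576 → 3.0486

Answer: 3.0486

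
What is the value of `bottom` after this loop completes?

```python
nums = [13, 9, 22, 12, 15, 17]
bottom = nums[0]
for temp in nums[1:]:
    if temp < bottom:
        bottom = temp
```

Minimum of [13, 9, 22, 12, 15, 17]
`bottom` takes the values: 13 → 9

Answer: 9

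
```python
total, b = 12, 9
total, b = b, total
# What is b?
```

Trace:
`total, b = 12, 9` → total = 12; b = 9
`total, b = b, total` → total = 9; b = 12
So b = 12

Answer: 12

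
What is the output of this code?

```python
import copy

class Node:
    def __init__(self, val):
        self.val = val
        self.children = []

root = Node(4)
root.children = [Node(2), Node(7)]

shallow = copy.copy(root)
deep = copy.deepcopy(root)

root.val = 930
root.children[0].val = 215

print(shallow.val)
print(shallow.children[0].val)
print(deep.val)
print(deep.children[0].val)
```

Key concept: deep copy with custom objects.
Step by step:
`root = Node(4)` → root = Node(val=4, children=[])
`root.children = [Node(2), Node(7)]` → root = Node(val=4, children=[Node(val=2, children=[]), Node(val=7, children=[])])
`shallow = copy.copy(root)` → shallow = Node(val=4, children=[Node(val=2, children=[]), Node(val=7, children=[])])
`deep = copy.deepcopy(root)` → deep = Node(val=4, children=[Node(val=2, children=[]), Node(val=7, children=[])])
`root.val = 930` → root = Node(val=930, children=[Node(val=2, children=[]), Node(val=7, children=[])])
`root.children[0].val = 215` → root = Node(val=930, children=[Node(val=215, children=[]), Node(val=7, children=[])]); shallow = Node(val=4, children=[Node(val=215, children=[]), Node(val=7, children=[])])
`print(shallow.val)` → prints 4
`print(shallow.children[0].val)` → prints 215
`print(deep.val)` → prints 4
`print(deep.children[0].val)` → prints 2

Answer:
4
215
4
2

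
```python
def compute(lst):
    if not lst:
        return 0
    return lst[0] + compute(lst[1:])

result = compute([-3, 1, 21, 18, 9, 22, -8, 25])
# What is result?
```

(-3) + 1 + 21 + 18 + 9 + 22 + (-8) + 25 + 0 = 85

Answer: 85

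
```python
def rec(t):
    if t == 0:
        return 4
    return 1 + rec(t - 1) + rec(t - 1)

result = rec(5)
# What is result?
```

rec(t) = 1 + 2·rec(t-1), rec(0)=4. Closed form: (4+1)·2^5 - 1 = 159.

Answer: 159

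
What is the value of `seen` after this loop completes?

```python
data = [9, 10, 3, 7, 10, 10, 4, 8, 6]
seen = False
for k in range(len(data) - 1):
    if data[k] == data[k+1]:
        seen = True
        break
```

Check consecutive duplicates in [9, 10, 3, 7, 10, 10, 4, 8, 6]
`seen` takes the values: False → True

Answer: True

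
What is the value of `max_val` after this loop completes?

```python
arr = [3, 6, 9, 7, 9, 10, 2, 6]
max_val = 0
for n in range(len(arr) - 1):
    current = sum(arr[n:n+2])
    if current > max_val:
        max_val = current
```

Max sum of 2-element window in [3, 6, 9, 7, 9, 10, 2, 6]
`max_val` takes the values: 0 → 9 → 15 → 16 → 19

Answer: 19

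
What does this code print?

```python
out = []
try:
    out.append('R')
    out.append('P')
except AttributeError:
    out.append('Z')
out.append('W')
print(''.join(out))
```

Execution trace: 'R' (try body) → 'P' (try body, no exception) → 'W' (after the try/except). Output: RPW

Answer: RPW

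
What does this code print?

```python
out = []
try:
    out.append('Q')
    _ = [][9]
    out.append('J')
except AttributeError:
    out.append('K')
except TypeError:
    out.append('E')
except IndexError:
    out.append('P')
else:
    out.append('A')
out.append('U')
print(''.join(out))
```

Execution trace: 'Q' (try body) → 'P' (except IndexError) → 'U' (after the try/except). Output: QPU

Answer: QPU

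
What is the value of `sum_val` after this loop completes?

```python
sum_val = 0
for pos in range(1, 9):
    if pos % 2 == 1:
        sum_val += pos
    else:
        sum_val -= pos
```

Add odd, subtract even
`sum_val` takes the values: 0 → 1 → -1 → 2 → -2 → 3 → -3 → 4 → -4

Answer: -4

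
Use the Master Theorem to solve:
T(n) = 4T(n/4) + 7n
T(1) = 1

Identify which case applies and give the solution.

a=4, b=4, f(n)=7n. log_4(4) = 1. Since c=1 = 1, Case 2 applies: T(n) = Θ(n^log_b(a) · log n) = O(n log n).

Answer: O(n log n) - Case 2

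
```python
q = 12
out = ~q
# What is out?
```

Trace:
`q = 12` → q = 12
`out = ~q` → out = -13
So out = -13

Answer: -13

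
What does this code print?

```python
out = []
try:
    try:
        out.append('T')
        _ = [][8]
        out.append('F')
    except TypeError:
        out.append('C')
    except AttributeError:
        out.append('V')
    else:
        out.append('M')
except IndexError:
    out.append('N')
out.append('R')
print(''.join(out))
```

Execution trace: 'T' (try body) → 'N' (outer except IndexError) → 'R' (after the try/except). Output: TNR

Answer: TNR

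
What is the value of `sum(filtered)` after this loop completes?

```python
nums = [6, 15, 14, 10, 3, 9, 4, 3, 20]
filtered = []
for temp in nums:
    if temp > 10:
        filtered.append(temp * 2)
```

Sum of doubled values > 10
`filtered` takes the values: [] → [30] → [30, 28] → [30, 28, 40]
So `sum(filtered)` = 98

Answer: 98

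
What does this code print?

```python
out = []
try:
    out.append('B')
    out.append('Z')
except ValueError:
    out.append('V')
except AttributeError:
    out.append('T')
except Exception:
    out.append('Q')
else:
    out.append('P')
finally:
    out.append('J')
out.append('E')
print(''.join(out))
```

Execution trace: 'B' (try body) → 'Z' (try body, no exception) → 'P' (else) → 'J' (finally) → 'E' (after the try/except). Output: BZPJE

Answer: BZPJE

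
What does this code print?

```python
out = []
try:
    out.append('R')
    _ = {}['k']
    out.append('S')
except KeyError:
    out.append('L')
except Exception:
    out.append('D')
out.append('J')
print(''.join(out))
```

Execution trace: 'R' (try body) → 'L' (except KeyError) → 'J' (after the try/except). Output: RLJ

Answer: RLJ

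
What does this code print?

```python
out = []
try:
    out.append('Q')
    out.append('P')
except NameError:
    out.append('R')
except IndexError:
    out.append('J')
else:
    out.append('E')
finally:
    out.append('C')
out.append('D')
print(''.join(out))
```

Execution trace: 'Q' (try body) → 'P' (try body, no exception) → 'E' (else) → 'C' (finally) → 'D' (after the try/except). Output: QPECD

Answer: QPECD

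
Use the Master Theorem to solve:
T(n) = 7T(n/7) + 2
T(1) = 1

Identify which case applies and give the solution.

a=7, b=7, f(n)=2. log_7(7) = 1. Since c=0 < 1, Case 1 applies: T(n) = Θ(n^log_b(a)) = O(n).

Answer: O(n) - Case 1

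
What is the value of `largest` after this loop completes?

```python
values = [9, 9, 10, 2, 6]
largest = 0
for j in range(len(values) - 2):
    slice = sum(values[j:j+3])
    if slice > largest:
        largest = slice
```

Max sum of 3-element window in [9, 9, 10, 2, 6]
`largest` takes the values: 0 → 28

Answer: 28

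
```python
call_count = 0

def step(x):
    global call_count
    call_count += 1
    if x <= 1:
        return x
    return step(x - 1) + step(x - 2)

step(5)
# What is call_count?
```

Calls(x) = 1 + Calls(x-1) + Calls(x-2); Calls(0)=Calls(1)=1. For x=5 this gives 15.

Answer: 15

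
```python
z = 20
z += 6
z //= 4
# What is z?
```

Trace:
`z = 20` → z = 20
`z += 6` → z = 26
`z //= 4` → z = 6
So z = 6

Answer: 6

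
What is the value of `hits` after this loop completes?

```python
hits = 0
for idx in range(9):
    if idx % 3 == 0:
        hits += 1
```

Count numbers divisible by 3 in range(9)
`hits` takes the values: 0 → 1 → 2 → 3

Answer: 3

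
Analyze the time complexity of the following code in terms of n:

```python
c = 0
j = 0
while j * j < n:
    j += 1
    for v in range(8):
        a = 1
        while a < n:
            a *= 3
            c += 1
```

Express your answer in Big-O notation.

Each loop level contributes: √n × 1 × log n. Multiplying the contributions gives O(√n log n).

Answer: O(√n log n)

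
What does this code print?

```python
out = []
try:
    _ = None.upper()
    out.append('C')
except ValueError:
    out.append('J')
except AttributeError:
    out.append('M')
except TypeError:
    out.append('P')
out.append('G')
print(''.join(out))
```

Execution trace: 'M' (except AttributeError) → 'G' (after the try/except). Output: MG

Answer: MG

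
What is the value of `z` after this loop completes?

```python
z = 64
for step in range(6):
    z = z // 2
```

Halve 6 times: 64 // 2^6 = 1
`z` takes the values: 64 → 32 → 16 → 8 → 4 → 2 → 1

Answer: 1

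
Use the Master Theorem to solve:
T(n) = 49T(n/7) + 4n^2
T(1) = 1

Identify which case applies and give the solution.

a=49, b=7, f(n)=4n^2. log_7(49) = 2. Since c=2 = 2, Case 2 applies: T(n) = Θ(n^log_b(a) · log n) = O(n^2 log n).

Answer: O(n^2 log n) - Case 2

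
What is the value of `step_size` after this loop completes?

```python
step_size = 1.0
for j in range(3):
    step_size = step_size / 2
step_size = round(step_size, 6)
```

Halving LR 3 times: 1 / 2^3
`step_size` takes the values: 1.0 → 0.5 → 0.25 → 0.125

Answer: 0.125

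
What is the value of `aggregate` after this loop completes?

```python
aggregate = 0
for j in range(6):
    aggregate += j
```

Sum of 0 to 5 = 15
`aggregate` takes the values: 0 → 1 → 3 → 6 → 10 → 15

Answer: 15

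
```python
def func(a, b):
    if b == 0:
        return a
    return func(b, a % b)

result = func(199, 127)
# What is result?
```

func(199, 127) -> func(127, 72) -> func(72, 55) -> func(55, 17) -> func(17, 4) -> func(4, 1) -> func(1, 0) -> 1

Answer: 1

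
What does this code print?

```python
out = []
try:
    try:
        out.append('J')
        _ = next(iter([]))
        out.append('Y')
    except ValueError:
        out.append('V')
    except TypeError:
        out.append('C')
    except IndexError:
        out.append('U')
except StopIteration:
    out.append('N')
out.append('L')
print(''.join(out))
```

Execution trace: 'J' (try body) → 'N' (outer except StopIteration) → 'L' (after the try/except). Output: JNL

Answer: JNL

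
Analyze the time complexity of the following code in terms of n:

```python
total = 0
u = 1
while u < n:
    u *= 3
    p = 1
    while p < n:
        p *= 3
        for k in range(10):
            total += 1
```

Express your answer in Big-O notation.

Each loop level contributes: log n × log n × 1. Multiplying the contributions gives O(log² n).

Answer: O(log² n)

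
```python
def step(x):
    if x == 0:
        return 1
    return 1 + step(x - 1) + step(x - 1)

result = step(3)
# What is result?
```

step(x) = 1 + 2·step(x-1), step(0)=1. Closed form: (1+1)·2^3 - 1 = 15.

Answer: 15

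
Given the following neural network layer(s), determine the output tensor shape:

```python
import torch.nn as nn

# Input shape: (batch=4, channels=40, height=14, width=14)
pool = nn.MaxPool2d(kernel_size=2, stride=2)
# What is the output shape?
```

Input: (4, 40, 14, 14) -> Output: (4, 40, 7, 7)

Answer: (4, 40, 7, 7)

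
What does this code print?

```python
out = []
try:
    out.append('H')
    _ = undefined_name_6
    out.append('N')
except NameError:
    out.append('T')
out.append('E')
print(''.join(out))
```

Execution trace: 'H' (try body) → 'T' (except NameError) → 'E' (after the try/except). Output: HTE

Answer: HTE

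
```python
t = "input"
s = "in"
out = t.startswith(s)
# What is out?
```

Trace:
`t = "input"` → t = 'input'
`s = "in"` → s = 'in'
`out = t.startswith(s)` → out = True
So out = True

Answer: True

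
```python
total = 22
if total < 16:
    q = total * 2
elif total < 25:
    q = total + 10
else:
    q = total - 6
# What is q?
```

Trace:
`total = 22` → total = 22
`if total < 16: ...` → total < 16 is False, total < 25 is True → q = 32
So q = 32

Answer: 32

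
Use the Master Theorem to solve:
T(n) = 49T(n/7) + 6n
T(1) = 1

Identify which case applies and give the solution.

a=49, b=7, f(n)=6n. log_7(49) = 2. Since c=1 < 2, Case 1 applies: T(n) = Θ(n^log_b(a)) = O(n^2).

Answer: O(n^2) - Case 1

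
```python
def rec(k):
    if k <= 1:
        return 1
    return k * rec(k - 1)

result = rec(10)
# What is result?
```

rec(10) = 10 * 9 * 8 * 7 * 6 * 5 * 4 * 3 * 2 * 1 = 3628800

Answer: 3628800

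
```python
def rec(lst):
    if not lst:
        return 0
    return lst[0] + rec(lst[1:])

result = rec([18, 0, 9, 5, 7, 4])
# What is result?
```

18 + 0 + 9 + 5 + 7 + 4 + 0 = 43

Answer: 43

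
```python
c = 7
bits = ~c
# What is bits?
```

Trace:
`c = 7` → c = 7
`bits = ~c` → bits = -8
So bits = -8

Answer: -8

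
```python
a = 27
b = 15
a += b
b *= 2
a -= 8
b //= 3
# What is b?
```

Trace:
`a = 27` → a = 27
`b = 15` → b = 15
`a += b` → a = 42
`b *= 2` → b = 30
`a -= 8` → a = 34
`b //= 3` → b = 10
So b = 10

Answer: 10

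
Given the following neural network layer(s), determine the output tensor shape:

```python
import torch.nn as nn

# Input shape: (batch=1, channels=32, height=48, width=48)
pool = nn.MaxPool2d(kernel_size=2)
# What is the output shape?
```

Input: (1, 32, 48, 48) -> Output: (1, 32, 24, 24)

Answer: (1, 32, 24, 24)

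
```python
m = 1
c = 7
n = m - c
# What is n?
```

Trace:
`m = 1` → m = 1
`c = 7` → c = 7
`n = m - c` → n = -6
So n = -6

Answer: -6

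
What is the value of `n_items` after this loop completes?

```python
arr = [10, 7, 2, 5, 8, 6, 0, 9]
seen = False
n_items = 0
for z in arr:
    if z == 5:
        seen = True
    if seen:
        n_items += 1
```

Count elements after first 5 in [10, 7, 2, 5, 8, 6, 0, 9]
`n_items` takes the values: 0 → 1 → 2 → 3 → 4 → 5

Answer: 5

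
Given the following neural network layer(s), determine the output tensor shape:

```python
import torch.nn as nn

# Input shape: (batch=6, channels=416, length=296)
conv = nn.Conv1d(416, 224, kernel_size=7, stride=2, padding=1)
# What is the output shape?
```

Input: (6, 416, 296) -> Output: (6, 224, 146)

Answer: (6, 224, 146)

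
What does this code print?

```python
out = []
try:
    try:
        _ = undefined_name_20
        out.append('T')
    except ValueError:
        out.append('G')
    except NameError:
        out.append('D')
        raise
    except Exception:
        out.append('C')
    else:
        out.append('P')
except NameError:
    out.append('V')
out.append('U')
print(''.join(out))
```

Execution trace: 'D' (except NameError) → 'V' (outer except NameError) → 'U' (after the try/except). Output: DVU

Answer: DVU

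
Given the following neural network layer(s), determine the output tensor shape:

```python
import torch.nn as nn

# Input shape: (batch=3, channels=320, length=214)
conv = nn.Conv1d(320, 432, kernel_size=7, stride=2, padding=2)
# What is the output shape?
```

Input: (3, 320, 214) -> Output: (3, 432, 106)

Answer: (3, 432, 106)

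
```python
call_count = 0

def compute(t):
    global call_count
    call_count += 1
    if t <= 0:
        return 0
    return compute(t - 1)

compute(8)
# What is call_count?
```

Linear recursion stepping by 1: 9 calls from t=8 down to ≤0.

Answer: 9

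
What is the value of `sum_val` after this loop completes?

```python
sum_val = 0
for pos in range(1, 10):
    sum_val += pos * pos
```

Sum of squares 1² to 9² = 285
`sum_val` takes the values: 0 → 1 → 5 → 14 → 30 → 55 → 91 → 140 → 204 → 285

Answer: 285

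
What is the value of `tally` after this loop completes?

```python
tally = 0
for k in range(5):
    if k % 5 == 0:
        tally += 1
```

Count numbers divisible by 5 in range(5)
`tally` takes the values: 0 → 1

Answer: 1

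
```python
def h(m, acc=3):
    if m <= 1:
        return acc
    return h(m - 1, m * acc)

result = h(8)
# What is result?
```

Accumulator trace (n, acc): (8, 3) -> (7, 24) -> (6, 168) -> (5, 1008) -> (4, 5040) -> (3, 20160) -> (2, 60480) -> (1, 120960) -> return 120960

Answer: 120960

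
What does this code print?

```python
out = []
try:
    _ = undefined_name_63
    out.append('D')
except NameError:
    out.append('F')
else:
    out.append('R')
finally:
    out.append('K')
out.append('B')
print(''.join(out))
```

Execution trace: 'F' (except NameError) → 'K' (finally) → 'B' (after the try/except). Output: FKB

Answer: FKB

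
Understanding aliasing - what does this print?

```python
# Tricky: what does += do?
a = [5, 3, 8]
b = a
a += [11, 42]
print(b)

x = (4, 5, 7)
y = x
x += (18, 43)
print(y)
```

Key concept: += behavior differs for mutable vs immutable.
Step by step:
`a = [5, 3, 8]` → a = [5, 3, 8]
`b = a` → b = [5, 3, 8] (same object as a)
`a += [11, 42]` → a = [5, 3, 8, 11, 42] (same object as b); b = [5, 3, 8, 11, 42] (same object as a)
`print(b)` → prints [5, 3, 8, 11, 42]
`x = (4, 5, 7)` → x = (4, 5, 7)
`y = x` → y = (4, 5, 7)
`x += (18, 43)` → x = (4, 5, 7, 18, 43)
`print(y)` → prints (4, 5, 7)

Answer:
[5, 3, 8, 11, 42]
(4, 5, 7)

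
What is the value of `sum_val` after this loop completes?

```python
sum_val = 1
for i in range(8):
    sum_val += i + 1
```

Start at 1, add 1 to 8 = 37
`sum_val` takes the values: 1 → 2 → 4 → 7 → 11 → 16 → 22 → 29 → 37

Answer: 37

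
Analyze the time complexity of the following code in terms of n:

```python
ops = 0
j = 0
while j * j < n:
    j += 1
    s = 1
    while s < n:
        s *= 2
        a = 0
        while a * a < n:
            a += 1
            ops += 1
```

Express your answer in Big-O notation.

Each loop level contributes: √n × log n × √n. Multiplying the contributions gives O(n log n).

Answer: O(n log n)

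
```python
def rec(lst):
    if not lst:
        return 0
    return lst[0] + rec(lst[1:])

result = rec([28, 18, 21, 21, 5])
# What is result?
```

28 + 18 + 21 + 21 + 5 + 0 = 93

Answer: 93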